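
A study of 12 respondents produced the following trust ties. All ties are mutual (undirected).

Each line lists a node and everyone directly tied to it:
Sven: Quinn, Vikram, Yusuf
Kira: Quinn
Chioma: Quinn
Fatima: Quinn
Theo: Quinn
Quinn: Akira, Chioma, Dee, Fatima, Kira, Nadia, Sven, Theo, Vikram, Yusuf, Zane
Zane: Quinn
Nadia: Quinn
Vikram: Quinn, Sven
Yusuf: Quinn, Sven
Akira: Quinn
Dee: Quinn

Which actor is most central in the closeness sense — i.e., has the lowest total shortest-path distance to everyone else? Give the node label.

Farness (sum of distances to all others) for each node — Akira:21, Chioma:21, Dee:21, Fatima:21, Kira:21, Nadia:21, Quinn:11, Sven:19, Theo:21, Vikram:20, Yusuf:20, Zane:21.
The smallest farness is 11, for Quinn, so Quinn has the highest closeness.

Quinn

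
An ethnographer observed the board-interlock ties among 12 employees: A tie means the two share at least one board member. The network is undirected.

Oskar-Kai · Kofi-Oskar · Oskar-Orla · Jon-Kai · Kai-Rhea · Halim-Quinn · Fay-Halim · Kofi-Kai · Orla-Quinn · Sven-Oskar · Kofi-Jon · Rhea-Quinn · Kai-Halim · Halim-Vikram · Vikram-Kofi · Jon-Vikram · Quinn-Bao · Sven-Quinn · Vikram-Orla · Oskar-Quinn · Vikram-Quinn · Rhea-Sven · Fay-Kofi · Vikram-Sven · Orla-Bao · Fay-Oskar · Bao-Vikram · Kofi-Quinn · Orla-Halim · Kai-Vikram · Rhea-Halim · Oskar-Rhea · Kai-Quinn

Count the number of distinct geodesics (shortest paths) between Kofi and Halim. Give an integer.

The shortest distance is 2. The length-2 paths are: Kofi–Quinn–Halim; Kofi–Fay–Halim; Kofi–Vikram–Halim; Kofi–Kai–Halim.
That gives 4 distinct shortest paths.

4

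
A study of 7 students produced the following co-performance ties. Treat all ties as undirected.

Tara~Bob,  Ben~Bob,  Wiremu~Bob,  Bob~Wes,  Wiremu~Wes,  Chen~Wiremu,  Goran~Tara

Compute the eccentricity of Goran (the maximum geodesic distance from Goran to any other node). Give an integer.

Distances from Goran: Ben:3, Bob:2, Chen:4, Tara:1, Wes:3, Wiremu:3.
The largest is 4 (to Chen), so the eccentricity of Goran is 4.

4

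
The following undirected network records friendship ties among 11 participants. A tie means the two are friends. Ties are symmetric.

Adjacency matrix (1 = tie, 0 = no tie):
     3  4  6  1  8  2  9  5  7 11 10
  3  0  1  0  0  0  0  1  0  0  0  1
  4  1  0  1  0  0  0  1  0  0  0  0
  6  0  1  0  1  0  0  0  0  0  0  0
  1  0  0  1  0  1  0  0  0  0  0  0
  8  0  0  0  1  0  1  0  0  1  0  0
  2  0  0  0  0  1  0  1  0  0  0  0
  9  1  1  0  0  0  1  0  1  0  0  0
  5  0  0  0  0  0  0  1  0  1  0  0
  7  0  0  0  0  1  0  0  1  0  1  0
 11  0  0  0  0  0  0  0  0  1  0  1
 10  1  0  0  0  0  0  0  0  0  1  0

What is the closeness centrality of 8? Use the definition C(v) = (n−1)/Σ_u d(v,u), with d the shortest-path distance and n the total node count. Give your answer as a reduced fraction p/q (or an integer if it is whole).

Distances from 8: 1:1, 2:1, 3:3, 4:3, 5:2, 6:2, 7:1, 9:2, 10:3, 11:2. Sum = 20.
n = 11, so closeness = 10/20 = 1/2.

1/2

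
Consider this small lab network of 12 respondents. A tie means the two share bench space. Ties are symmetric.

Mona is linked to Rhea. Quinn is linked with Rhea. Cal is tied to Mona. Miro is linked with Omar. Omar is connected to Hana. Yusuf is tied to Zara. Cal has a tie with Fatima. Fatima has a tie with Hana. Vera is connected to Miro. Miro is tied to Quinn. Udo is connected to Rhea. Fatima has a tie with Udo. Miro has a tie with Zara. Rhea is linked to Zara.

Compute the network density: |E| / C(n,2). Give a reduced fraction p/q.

There are 14 edges and 12 nodes, so the maximum possible is C(12,2) = 66.
Density = 14/66 = 7/33.

7/33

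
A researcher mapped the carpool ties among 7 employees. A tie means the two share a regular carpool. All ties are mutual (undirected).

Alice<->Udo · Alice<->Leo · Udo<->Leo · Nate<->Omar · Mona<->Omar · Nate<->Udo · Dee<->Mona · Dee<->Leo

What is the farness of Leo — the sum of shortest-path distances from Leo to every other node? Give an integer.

10

Distances from Leo: Alice:1, Dee:1, Mona:2, Nate:2, Omar:3, Udo:1.
Sum = 1 + 1 + 2 + 2 + 3 + 1 = 10.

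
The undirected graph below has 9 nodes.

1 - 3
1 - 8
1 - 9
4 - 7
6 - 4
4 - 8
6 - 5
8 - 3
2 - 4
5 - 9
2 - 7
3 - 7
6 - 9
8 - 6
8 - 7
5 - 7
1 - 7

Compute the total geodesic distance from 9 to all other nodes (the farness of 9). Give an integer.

Distances from 9: 1:1, 2:3, 3:2, 4:2, 5:1, 6:1, 7:2, 8:2.
Sum = 1 + 3 + 2 + 2 + 1 + 1 + 2 + 2 = 14.

14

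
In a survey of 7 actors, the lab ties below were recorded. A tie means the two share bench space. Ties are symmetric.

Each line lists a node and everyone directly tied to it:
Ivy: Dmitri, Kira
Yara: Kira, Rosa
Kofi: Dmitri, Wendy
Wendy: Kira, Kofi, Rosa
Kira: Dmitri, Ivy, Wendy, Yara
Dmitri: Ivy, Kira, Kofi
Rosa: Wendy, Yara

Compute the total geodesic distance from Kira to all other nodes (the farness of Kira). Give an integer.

Distances from Kira: Dmitri:1, Ivy:1, Kofi:2, Rosa:2, Wendy:1, Yara:1.
Sum = 1 + 1 + 2 + 2 + 1 + 1 = 8.

8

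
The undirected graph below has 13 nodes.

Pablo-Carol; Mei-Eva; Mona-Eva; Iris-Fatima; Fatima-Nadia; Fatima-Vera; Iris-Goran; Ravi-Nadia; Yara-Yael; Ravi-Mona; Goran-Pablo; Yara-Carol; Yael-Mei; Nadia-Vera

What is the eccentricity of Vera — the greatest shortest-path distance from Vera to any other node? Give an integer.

6

Distances from Vera: Carol:5, Eva:4, Fatima:1, Goran:3, Iris:2, Mei:5, Mona:3, Nadia:1, Pablo:4, Ravi:2, Yael:6, Yara:6.
The largest is 6 (to Yael and Yara), so the eccentricity of Vera is 6.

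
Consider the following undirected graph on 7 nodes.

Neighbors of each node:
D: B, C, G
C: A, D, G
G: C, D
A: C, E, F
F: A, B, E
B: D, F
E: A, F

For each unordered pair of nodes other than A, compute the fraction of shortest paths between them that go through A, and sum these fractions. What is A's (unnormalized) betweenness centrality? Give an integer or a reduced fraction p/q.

Pairs whose geodesics pass through A — E–C: 1; E–G: 1; E–D: 1/2; C–F: 1; G–F: 1/2.
All other pairs contribute 0.
Summing the contributions gives betweenness(A) = 4.

4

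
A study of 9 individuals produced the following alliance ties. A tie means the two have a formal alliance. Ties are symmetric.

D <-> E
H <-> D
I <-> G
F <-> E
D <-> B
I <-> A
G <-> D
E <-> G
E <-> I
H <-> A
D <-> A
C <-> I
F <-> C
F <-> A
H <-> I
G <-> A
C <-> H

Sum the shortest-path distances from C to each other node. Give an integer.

Distances from C: A:2, B:3, D:2, E:2, F:1, G:2, H:1, I:1.
Sum = 2 + 3 + 2 + 2 + 1 + 2 + 1 + 1 = 14.

14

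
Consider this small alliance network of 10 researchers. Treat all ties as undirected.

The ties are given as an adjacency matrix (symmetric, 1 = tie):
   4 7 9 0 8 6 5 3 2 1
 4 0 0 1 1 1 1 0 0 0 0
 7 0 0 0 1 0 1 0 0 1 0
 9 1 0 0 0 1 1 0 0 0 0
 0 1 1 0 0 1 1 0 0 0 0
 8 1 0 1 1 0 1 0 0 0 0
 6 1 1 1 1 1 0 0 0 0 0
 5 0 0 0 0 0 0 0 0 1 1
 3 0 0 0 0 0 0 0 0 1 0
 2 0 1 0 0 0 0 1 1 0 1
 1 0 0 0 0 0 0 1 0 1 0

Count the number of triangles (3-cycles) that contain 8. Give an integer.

5

8's neighbors: 0, 4, 6, and 9.
Neighbor pairs that are themselves tied: 8–0–4; 8–0–6; 8–4–6; 8–4–9; 8–6–9. Each forms one triangle with 8, for 5 in total.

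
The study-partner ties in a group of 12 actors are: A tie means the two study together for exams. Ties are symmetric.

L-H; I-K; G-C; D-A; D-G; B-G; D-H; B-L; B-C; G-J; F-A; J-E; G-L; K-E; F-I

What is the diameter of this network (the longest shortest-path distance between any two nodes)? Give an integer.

5

Eccentricity of each node (its greatest distance to any other): A:4, B:5, C:5, D:4, E:4, F:4, G:4, H:5, I:5, J:4, K:5, L:5.
The maximum eccentricity is 5, realized for instance by the pair C–I via C – G – D – A – F – I. So the diameter is 5.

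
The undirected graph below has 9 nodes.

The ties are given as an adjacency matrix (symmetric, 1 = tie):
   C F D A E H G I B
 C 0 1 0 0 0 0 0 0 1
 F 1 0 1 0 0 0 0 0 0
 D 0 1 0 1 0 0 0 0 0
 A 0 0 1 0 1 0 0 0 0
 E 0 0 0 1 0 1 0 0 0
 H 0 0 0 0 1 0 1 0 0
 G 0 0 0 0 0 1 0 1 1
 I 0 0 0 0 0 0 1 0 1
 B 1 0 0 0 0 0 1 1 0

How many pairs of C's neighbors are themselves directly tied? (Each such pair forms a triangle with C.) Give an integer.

0

C's neighbors are B and F, but none of them are tied to each other, so no triangle contains C.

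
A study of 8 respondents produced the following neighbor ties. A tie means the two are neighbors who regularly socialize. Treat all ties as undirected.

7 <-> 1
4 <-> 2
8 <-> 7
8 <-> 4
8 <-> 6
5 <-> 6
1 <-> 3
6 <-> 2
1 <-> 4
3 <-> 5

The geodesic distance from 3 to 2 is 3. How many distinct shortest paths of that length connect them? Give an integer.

2

The shortest distance is 3. The length-3 paths are: 3–5–6–2; 3–1–4–2.
That gives 2 distinct shortest paths.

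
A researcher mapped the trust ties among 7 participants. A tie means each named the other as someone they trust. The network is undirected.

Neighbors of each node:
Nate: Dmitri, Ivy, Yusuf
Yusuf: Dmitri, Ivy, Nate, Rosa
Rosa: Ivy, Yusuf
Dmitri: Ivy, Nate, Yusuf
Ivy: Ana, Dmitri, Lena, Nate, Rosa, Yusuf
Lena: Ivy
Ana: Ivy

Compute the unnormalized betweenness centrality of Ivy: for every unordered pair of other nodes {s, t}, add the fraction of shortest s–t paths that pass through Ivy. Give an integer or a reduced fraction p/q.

10

Pairs whose geodesics pass through Ivy — Lena–Ana: 1; Lena–Yusuf: 1; Lena–Rosa: 1; Lena–Dmitri: 1; Lena–Nate: 1; Ana–Yusuf: 1; Ana–Rosa: 1; Ana–Dmitri: 1; Ana–Nate: 1; Rosa–Dmitri: 1/2; Rosa–Nate: 1/2.
All other pairs contribute 0.
Summing the contributions gives betweenness(Ivy) = 10.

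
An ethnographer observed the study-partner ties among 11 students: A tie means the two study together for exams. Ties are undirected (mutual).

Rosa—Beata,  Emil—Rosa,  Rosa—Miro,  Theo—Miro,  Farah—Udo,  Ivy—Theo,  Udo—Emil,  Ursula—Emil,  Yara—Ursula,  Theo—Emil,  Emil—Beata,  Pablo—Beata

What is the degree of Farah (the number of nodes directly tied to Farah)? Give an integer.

1

Farah is directly tied to Udo. That is 1 neighbor, so the degree of Farah is 1.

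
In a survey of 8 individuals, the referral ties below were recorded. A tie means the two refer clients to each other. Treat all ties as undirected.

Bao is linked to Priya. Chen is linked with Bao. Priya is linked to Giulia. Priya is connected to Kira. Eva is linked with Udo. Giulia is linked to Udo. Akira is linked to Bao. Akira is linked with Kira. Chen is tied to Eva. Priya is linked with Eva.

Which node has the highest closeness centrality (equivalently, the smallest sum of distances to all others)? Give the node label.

Farness (sum of distances to all others) for each node — Akira:16, Bao:12, Chen:14, Eva:12, Giulia:14, Kira:14, Priya:10, Udo:16.
The smallest farness is 10, for Priya, so Priya has the highest closeness.

Priya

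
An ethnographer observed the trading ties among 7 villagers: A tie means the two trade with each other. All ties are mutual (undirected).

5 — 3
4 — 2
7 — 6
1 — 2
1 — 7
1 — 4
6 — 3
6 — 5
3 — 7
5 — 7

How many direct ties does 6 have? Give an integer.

6 is directly tied to 3, 5, and 7. That is 3 neighbors, so the degree of 6 is 3.

3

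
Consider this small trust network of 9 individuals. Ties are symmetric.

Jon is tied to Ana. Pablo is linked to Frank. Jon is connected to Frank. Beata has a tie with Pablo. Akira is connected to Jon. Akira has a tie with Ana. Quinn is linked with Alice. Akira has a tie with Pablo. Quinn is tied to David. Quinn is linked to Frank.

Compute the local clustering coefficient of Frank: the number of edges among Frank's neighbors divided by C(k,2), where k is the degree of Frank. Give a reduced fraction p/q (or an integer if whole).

Frank's neighbors: Jon, Pablo, and Quinn (k = 3).
Possible neighbor pairs: C(3,2) = 3. Edges among them: none → e = 0.
Clustering(Frank) = 0/3 = 0.

0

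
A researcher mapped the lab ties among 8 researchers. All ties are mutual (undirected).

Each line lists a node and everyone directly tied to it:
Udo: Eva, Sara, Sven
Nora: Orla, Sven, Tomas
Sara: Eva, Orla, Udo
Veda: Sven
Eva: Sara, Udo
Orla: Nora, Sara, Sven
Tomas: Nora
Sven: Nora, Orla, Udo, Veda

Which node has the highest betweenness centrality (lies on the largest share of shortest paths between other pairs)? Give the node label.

Unnormalized betweenness of each node: Eva:0, Nora:6, Orla:4, Sara:5/2, Sven:19/2, Tomas:0, Udo:4, Veda:0.
Sven has the largest value, 19/2, making it the main broker — the node through which the most shortest paths run.

Sven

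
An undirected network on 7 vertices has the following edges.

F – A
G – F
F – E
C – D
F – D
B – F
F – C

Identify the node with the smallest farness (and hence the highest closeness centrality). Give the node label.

Farness (sum of distances to all others) for each node — A:11, B:11, C:10, D:10, E:11, F:6, G:11.
The smallest farness is 6, for F, so F has the highest closeness.

F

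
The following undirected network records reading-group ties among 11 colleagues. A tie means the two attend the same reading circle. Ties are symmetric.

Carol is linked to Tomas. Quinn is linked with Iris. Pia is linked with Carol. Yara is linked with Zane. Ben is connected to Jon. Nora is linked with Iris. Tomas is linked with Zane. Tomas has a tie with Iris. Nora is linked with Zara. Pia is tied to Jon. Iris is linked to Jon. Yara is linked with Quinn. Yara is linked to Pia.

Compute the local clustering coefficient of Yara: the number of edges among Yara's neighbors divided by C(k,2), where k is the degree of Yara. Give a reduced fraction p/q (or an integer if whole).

0

Yara's neighbors: Pia, Quinn, and Zane (k = 3).
Possible neighbor pairs: C(3,2) = 3. Edges among them: none → e = 0.
Clustering(Yara) = 0/3 = 0.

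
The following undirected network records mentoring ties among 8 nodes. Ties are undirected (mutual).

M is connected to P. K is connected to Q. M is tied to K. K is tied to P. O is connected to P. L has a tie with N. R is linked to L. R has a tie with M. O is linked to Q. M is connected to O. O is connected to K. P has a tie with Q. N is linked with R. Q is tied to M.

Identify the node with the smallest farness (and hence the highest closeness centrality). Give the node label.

Farness (sum of distances to all others) for each node — K:12, L:16, M:9, N:16, O:12, P:12, Q:12, R:11.
The smallest farness is 9, for M, so M has the highest closeness.

M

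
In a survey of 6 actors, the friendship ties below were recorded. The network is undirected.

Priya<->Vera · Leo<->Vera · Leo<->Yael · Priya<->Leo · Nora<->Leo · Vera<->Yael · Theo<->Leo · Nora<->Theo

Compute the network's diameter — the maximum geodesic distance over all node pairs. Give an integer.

2

Eccentricity of each node (its greatest distance to any other): Leo:1, Nora:2, Priya:2, Theo:2, Vera:2, Yael:2.
The maximum eccentricity is 2, realized for instance by the pair Priya–Yael via Priya – Leo – Yael. So the diameter is 2.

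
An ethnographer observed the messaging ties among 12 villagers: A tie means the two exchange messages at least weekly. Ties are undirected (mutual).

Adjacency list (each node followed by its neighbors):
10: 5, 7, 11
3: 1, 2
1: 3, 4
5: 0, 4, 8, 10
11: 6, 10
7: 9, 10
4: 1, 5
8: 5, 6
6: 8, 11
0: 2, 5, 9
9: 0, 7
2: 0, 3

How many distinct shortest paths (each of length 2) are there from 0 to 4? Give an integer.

The shortest distance is 2, and the only length-2 path is 0–5–4. So there is exactly 1 shortest path.

1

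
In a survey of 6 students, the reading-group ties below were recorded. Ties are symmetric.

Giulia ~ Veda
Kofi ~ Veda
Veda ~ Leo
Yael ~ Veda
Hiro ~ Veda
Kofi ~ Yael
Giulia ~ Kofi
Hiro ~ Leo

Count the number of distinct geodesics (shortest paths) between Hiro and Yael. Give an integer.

1

The shortest distance is 2, and the only length-2 path is Hiro–Veda–Yael. So there is exactly 1 shortest path.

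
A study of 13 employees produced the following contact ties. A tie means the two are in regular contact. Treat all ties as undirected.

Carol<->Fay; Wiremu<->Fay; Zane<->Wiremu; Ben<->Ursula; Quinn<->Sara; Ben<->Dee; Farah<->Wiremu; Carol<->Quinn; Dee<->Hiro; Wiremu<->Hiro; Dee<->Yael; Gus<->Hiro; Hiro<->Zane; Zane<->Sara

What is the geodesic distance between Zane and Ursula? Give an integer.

One shortest route is Zane – Hiro – Dee – Ben – Ursula, which uses 4 edges, and at distance 3 from Zane we only reach {Ben, Carol, Yael}, which does not include Ursula. So d(Zane,Ursula) = 4.

4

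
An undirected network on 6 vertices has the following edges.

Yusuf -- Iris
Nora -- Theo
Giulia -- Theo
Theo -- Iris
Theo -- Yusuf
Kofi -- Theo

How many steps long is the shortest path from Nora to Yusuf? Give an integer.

2

One shortest route is Nora – Theo – Yusuf, which uses 2 edges, and Nora and Yusuf are not directly tied, so nothing shorter exists. So d(Nora,Yusuf) = 2.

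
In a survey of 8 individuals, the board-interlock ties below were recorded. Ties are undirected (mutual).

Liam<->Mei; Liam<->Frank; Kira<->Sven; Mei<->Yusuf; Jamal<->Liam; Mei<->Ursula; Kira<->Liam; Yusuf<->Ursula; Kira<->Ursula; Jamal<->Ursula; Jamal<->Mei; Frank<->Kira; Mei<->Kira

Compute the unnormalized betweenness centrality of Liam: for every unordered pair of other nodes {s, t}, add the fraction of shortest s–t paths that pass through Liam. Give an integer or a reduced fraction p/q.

Pairs whose geodesics pass through Liam — Yusuf–Frank: 1/3; Mei–Frank: 1/2; Frank–Jamal: 1; Sven–Jamal: 1/3; Kira–Jamal: 1/3.
All other pairs contribute 0.
Summing the contributions gives betweenness(Liam) = 5/2.

5/2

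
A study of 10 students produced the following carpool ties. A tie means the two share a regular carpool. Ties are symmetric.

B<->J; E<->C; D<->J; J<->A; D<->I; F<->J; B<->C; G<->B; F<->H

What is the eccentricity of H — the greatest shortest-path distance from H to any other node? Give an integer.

Distances from H: A:3, B:3, C:4, D:3, E:5, F:1, G:4, I:4, J:2.
The largest is 5 (to E), so the eccentricity of H is 5.

5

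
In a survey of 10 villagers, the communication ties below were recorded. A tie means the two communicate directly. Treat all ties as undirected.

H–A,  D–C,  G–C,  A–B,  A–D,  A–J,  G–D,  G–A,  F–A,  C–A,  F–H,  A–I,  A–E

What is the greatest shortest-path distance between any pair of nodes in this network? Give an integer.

2

Eccentricity of each node (its greatest distance to any other): A:1, B:2, C:2, D:2, E:2, F:2, G:2, H:2, I:2, J:2.
The maximum eccentricity is 2, realized for instance by the pair H–B via H – A – B. So the diameter is 2.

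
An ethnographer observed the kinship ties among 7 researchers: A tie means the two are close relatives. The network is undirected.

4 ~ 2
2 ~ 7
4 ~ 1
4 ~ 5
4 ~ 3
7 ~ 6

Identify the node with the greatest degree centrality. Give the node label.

Degrees — 1:1, 2:2, 3:1, 4:4, 5:1, 6:1, 7:2.
The maximum is 4, attained only by 4.

4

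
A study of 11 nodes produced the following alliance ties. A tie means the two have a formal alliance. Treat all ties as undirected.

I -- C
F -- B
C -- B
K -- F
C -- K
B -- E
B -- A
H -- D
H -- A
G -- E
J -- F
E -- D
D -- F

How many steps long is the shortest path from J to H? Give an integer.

3

One shortest route is J – F – D – H, which uses 3 edges, and at distance 2 from J we only reach {B, D, K}, which does not include H. So d(J,H) = 3.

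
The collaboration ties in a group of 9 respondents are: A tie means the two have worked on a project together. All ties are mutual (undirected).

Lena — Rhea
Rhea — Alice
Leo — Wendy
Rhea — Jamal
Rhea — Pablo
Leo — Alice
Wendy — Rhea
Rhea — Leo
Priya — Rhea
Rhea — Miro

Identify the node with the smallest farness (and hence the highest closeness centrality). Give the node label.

Farness (sum of distances to all others) for each node — Alice:14, Jamal:15, Lena:15, Leo:13, Miro:15, Pablo:15, Priya:15, Rhea:8, Wendy:14.
The smallest farness is 8, for Rhea, so Rhea has the highest closeness.

Rhea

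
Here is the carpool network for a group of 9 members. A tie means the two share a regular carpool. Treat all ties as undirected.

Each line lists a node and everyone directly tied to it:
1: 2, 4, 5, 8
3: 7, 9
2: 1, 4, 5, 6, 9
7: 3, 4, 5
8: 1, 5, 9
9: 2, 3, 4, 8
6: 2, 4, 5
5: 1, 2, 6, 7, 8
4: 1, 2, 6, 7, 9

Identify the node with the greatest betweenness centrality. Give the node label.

5

Unnormalized betweenness of each node: 1:13/12, 2:71/30, 3:1/2, 4:61/15, 5:277/60, 6:1/4, 7:53/20, 8:31/30, 9:133/30.
5 has the largest value, 277/60, making it the main broker — the node through which the most shortest paths run.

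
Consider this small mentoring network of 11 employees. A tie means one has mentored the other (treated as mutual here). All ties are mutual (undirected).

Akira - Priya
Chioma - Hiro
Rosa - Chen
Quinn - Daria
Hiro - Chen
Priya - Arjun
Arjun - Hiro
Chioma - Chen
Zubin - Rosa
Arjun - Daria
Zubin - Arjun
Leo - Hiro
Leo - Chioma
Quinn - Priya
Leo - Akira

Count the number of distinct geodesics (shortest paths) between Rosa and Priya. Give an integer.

The shortest distance is 3, and the only length-3 path is Rosa–Zubin–Arjun–Priya. So there is exactly 1 shortest path.

1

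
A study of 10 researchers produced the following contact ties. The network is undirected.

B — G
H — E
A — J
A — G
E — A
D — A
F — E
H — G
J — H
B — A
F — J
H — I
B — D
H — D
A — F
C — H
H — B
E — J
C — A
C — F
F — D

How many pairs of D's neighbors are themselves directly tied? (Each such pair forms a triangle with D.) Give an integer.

3

D's neighbors: A, B, F, and H.
Neighbor pairs that are themselves tied: D–A–B; D–A–F; D–B–H. Each forms one triangle with D, for 3 in total.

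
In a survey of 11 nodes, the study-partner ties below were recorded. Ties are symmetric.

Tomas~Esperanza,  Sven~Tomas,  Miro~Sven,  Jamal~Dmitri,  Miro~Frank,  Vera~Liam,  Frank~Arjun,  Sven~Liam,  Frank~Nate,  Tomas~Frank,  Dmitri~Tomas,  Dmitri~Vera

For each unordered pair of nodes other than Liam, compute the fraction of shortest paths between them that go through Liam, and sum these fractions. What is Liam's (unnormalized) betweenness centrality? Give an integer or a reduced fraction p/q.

Pairs whose geodesics pass through Liam — Miro–Vera: 1; Vera–Sven: 1.
All other pairs contribute 0.
Summing the contributions gives betweenness(Liam) = 2.

2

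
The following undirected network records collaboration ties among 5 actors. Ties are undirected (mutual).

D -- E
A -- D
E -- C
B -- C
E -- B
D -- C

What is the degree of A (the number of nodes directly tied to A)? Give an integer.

A is directly tied to D. That is 1 neighbor, so the degree of A is 1.

1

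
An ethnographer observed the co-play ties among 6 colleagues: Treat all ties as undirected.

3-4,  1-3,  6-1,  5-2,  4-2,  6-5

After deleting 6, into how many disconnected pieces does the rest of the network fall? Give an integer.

6's neighbors (1 and 5) remain reachable from one another through other ties, so the rest of the network stays in one piece.

1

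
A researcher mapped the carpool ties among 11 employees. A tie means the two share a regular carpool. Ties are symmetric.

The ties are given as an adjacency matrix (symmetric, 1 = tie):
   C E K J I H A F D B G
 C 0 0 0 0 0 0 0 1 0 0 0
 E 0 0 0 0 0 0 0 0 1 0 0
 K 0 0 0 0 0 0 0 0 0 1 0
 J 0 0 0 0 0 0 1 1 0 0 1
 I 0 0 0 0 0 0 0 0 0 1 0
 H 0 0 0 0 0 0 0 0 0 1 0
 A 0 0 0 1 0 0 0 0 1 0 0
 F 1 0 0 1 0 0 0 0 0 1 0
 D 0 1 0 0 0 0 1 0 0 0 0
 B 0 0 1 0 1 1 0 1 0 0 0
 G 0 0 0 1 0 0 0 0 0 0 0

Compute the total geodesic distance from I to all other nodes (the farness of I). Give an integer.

Distances from I: A:4, B:1, C:3, D:5, E:6, F:2, G:4, H:2, J:3, K:2.
Sum = 4 + 1 + 3 + 5 + 6 + 2 + 4 + 2 + 3 + 2 = 32.

32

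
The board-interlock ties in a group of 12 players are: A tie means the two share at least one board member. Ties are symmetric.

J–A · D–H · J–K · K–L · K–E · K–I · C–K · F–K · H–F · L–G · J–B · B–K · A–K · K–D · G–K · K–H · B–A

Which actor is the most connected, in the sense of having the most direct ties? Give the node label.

Degrees — A:3, B:3, C:1, D:2, E:1, F:2, G:2, H:3, I:1, J:3, K:11, L:2.
The maximum is 11, attained only by K.

K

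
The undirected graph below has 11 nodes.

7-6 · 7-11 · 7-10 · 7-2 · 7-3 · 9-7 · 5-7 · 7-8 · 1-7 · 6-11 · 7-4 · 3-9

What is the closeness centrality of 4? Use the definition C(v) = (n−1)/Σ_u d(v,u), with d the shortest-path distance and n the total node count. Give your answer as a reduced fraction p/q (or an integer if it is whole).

10/19

Distances from 4: 1:2, 2:2, 3:2, 5:2, 6:2, 7:1, 8:2, 9:2, 10:2, 11:2. Sum = 19.
n = 11, so closeness = 10/19.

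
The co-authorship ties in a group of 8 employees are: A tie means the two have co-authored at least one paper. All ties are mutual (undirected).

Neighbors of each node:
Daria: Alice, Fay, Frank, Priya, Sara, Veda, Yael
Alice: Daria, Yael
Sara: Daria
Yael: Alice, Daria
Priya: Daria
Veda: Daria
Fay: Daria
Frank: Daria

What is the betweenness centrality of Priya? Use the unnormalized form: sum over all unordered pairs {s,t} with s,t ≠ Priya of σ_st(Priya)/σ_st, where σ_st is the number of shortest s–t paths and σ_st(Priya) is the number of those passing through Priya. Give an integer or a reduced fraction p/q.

No shortest path between any pair of other nodes passes through Priya.
Summing the contributions gives betweenness(Priya) = 0.

0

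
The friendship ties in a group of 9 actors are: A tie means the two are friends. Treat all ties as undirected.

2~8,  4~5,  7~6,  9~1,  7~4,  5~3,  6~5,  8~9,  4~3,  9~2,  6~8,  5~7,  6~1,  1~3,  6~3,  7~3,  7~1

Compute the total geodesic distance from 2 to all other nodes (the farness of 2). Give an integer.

19

Distances from 2: 1:2, 3:3, 4:4, 5:3, 6:2, 7:3, 8:1, 9:1.
Sum = 2 + 3 + 4 + 3 + 2 + 3 + 1 + 1 = 19.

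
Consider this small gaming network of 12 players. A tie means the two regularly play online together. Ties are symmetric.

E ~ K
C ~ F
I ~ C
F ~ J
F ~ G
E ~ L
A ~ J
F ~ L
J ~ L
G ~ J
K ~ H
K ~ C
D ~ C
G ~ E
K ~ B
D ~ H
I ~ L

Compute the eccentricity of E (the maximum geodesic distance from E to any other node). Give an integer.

3

Distances from E: A:3, B:2, C:2, D:3, F:2, G:1, H:2, I:2, J:2, K:1, L:1.
The largest is 3 (to A and D), so the eccentricity of E is 3.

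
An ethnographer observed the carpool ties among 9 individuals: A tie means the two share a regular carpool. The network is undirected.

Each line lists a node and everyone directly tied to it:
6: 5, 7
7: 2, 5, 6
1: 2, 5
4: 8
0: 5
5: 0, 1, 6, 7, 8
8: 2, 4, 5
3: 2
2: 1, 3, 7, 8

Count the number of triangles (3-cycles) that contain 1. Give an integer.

1's neighbors are 2 and 5, but none of them are tied to each other, so no triangle contains 1.

0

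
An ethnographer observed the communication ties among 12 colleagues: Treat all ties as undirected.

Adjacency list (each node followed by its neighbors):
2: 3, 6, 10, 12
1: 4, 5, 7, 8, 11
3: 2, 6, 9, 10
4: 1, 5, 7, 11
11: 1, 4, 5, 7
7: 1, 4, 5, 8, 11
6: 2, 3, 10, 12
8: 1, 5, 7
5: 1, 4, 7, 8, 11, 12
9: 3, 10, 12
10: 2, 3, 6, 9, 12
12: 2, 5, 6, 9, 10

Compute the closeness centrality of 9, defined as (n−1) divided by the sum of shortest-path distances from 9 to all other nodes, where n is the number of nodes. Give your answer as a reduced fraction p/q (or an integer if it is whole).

Distances from 9: 1:3, 2:2, 3:1, 4:3, 5:2, 6:2, 7:3, 8:3, 10:1, 11:3, 12:1. Sum = 24.
n = 12, so closeness = 11/24.

11/24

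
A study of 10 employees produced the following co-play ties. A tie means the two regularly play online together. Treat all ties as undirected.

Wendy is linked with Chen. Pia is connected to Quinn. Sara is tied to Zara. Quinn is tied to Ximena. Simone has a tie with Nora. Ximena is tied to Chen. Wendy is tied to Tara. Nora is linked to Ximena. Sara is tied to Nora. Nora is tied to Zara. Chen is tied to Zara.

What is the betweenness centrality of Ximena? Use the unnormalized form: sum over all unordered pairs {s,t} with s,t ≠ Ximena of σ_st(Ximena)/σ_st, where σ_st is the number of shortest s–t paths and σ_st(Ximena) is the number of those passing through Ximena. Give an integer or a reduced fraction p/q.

17

Pairs whose geodesics pass through Ximena — Tara–Nora: 1/2; Tara–Quinn: 1; Tara–Simone: 1/2; Tara–Pia: 1; Wendy–Nora: 1/2; Wendy–Quinn: 1; Wendy–Simone: 1/2; Wendy–Pia: 1; Nora–Quinn: 1; Nora–Chen: 1/2; Nora–Pia: 1; Quinn–Chen: 1; Quinn–Simone: 1; Quinn–Zara: 2/2 … (+6 more pairs).
All other pairs contribute 0.
Summing the contributions gives betweenness(Ximena) = 17.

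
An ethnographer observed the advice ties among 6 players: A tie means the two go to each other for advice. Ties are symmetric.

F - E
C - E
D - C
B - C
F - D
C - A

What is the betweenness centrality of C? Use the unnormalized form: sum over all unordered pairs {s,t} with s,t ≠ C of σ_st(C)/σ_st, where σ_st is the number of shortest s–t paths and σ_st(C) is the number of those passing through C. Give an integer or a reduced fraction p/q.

Pairs whose geodesics pass through C — E–A: 1; E–D: 1/2; E–B: 1; F–A: 2/2; F–B: 2/2; A–D: 1; A–B: 1; D–B: 1.
All other pairs contribute 0.
Summing the contributions gives betweenness(C) = 15/2.

15/2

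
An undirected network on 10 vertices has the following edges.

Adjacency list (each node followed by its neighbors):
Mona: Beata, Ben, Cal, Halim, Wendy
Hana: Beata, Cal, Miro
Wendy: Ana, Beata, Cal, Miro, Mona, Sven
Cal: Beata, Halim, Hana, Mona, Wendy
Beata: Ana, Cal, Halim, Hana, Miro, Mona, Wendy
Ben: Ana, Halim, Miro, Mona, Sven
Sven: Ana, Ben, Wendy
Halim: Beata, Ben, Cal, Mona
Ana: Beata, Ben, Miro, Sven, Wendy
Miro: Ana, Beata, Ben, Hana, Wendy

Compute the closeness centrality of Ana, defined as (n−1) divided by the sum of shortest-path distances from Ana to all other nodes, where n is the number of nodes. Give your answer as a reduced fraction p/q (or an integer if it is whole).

Distances from Ana: Beata:1, Ben:1, Cal:2, Halim:2, Hana:2, Miro:1, Mona:2, Sven:1, Wendy:1. Sum = 13.
n = 10, so closeness = 9/13.

9/13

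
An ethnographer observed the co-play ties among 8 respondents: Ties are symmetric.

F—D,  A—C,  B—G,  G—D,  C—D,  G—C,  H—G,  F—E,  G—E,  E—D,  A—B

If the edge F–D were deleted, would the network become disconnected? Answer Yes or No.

Even without that edge, F still reaches D via F – E – D, so the network stays connected. Not a bridge.

No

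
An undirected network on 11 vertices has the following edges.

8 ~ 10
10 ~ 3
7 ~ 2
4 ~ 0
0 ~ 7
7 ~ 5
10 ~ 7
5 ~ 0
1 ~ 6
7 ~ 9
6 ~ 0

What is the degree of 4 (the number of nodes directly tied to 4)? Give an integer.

1

4 is directly tied to 0. That is 1 neighbor, so the degree of 4 is 1.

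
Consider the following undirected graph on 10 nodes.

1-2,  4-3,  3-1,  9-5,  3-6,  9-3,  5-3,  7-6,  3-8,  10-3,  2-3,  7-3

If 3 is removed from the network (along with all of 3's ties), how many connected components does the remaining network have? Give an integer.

6

Without 3, the remaining ties split the others into: {10}; {6, 7}; {5, 9}; {1, 2}; {8}; {4}.
That's 6 separate components.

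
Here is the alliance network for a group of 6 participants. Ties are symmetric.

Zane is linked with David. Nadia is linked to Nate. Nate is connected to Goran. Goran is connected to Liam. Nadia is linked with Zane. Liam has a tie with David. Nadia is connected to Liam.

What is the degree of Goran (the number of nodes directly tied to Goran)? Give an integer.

Goran is directly tied to Liam and Nate. That is 2 neighbors, so the degree of Goran is 2.

2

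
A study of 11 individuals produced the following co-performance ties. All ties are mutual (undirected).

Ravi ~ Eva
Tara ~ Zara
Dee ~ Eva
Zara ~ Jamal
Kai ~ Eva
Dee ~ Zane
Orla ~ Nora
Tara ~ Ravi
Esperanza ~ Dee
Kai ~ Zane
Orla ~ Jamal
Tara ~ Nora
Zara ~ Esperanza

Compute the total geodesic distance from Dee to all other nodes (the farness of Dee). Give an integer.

23

Distances from Dee: Esperanza:1, Eva:1, Jamal:3, Kai:2, Nora:4, Orla:4, Ravi:2, Tara:3, Zane:1, Zara:2.
Sum = 1 + 1 + 3 + 2 + 4 + 4 + 2 + 3 + 1 + 2 = 23.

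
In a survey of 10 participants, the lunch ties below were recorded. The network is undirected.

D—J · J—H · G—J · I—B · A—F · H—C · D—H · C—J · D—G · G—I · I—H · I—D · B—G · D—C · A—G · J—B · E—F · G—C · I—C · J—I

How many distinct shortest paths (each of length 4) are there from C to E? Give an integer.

1

The shortest distance is 4, and the only length-4 path is C–G–A–F–E. So there is exactly 1 shortest path.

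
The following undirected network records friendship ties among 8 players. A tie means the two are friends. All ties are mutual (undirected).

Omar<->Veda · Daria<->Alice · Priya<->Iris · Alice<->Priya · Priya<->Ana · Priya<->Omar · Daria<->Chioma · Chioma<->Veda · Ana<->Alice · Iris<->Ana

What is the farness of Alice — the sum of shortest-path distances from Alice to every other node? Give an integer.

Distances from Alice: Ana:1, Chioma:2, Daria:1, Iris:2, Omar:2, Priya:1, Veda:3.
Sum = 1 + 2 + 1 + 2 + 2 + 1 + 3 = 12.

12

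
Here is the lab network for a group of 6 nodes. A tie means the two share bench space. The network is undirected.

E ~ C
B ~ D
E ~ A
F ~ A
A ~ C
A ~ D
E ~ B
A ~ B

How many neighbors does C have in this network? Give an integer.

2

C is directly tied to A and E. That is 2 neighbors, so the degree of C is 2.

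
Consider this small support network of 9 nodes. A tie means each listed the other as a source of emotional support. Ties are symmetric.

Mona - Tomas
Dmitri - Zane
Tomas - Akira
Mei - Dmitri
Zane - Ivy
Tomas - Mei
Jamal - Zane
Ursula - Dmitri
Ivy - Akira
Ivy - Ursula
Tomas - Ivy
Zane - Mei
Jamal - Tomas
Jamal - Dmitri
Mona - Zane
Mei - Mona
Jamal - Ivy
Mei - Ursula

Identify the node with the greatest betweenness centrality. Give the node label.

Ivy

Unnormalized betweenness of each node: Akira:0, Dmitri:7/6, Ivy:281/60, Jamal:89/60, Mei:197/60, Mona:1/4, Tomas:137/30, Ursula:13/15, Zane:27/10.
Ivy has the largest value, 281/60, making it the main broker — the node through which the most shortest paths run.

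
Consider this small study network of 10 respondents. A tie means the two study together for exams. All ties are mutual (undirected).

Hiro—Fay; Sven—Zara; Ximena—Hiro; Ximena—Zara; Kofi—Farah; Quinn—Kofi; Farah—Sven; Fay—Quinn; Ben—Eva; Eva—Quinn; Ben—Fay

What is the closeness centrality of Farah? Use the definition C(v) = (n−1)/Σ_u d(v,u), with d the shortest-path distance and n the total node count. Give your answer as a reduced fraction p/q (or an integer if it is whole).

9/23

Distances from Farah: Ben:4, Eva:3, Fay:3, Hiro:4, Kofi:1, Quinn:2, Sven:1, Ximena:3, Zara:2. Sum = 23.
n = 10, so closeness = 9/23.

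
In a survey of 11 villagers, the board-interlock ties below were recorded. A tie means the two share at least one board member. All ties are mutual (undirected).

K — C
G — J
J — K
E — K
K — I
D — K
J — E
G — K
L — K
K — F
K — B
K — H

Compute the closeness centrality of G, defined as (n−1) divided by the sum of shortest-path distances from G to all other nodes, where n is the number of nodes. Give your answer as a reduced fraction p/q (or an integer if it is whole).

5/9

Distances from G: B:2, C:2, D:2, E:2, F:2, H:2, I:2, J:1, K:1, L:2. Sum = 18.
n = 11, so closeness = 10/18 = 5/9.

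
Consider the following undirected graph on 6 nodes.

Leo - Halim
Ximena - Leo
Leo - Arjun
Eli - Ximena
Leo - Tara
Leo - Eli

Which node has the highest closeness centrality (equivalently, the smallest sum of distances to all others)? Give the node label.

Farness (sum of distances to all others) for each node — Arjun:9, Eli:8, Halim:9, Leo:5, Tara:9, Ximena:8.
The smallest farness is 5, for Leo, so Leo has the highest closeness.

Leo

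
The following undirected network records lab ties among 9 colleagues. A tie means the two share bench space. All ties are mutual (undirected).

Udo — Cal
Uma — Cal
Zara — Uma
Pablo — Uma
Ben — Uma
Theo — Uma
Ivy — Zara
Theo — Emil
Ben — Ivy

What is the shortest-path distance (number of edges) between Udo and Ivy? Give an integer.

One shortest route is Udo – Cal – Uma – Ben – Ivy, which uses 4 edges, and at distance 3 from Udo we only reach {Ben, Pablo, Theo, Zara}, which does not include Ivy. So d(Udo,Ivy) = 4.

4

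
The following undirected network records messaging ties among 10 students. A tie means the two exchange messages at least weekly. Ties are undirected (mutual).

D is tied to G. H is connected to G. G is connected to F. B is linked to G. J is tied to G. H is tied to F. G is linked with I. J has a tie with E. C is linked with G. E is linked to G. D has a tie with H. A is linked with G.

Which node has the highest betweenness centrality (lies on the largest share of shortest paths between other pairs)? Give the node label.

G

Unnormalized betweenness of each node: A:0, B:0, C:0, D:0, E:0, F:0, G:65/2, H:1/2, I:0, J:0.
G has the largest value, 65/2, making it the main broker — the node through which the most shortest paths run.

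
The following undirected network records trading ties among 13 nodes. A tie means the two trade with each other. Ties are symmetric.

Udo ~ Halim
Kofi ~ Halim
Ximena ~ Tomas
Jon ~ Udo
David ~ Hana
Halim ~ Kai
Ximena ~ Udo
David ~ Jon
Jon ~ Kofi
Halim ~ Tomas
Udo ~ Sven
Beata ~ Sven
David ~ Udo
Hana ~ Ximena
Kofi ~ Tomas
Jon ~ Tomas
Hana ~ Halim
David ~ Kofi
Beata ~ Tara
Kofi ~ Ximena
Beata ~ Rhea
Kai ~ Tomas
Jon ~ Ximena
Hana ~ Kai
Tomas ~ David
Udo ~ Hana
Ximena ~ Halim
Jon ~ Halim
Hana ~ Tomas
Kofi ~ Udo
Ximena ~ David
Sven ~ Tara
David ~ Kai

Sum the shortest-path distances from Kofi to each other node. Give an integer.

22

Distances from Kofi: Beata:3, David:1, Halim:1, Hana:2, Jon:1, Kai:2, Rhea:4, Sven:2, Tara:3, Tomas:1, Udo:1, Ximena:1.
Sum = 3 + 1 + 1 + 2 + 1 + 2 + 4 + 2 + 3 + 1 + 1 + 1 = 22.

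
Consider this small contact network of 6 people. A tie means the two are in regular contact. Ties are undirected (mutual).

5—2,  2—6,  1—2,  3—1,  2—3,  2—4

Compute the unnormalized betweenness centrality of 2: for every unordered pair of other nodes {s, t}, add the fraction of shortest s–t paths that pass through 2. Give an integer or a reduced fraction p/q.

Pairs whose geodesics pass through 2 — 3–4: 1; 3–5: 1; 3–6: 1; 1–4: 1; 1–5: 1; 1–6: 1; 4–5: 1; 4–6: 1; 5–6: 1.
All other pairs contribute 0.
Summing the contributions gives betweenness(2) = 9.

9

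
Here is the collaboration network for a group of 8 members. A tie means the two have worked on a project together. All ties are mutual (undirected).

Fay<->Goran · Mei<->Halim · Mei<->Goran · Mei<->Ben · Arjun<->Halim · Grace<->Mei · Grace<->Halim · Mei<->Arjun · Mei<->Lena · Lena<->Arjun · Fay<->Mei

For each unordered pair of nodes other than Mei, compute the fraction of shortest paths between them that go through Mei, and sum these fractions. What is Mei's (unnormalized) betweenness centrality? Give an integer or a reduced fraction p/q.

16

Pairs whose geodesics pass through Mei — Grace–Ben: 1; Grace–Fay: 1; Grace–Arjun: 1/2; Grace–Lena: 1; Grace–Goran: 1; Ben–Fay: 1; Ben–Arjun: 1; Ben–Lena: 1; Ben–Goran: 1; Ben–Halim: 1; Fay–Arjun: 1; Fay–Lena: 1; Fay–Halim: 1; Arjun–Goran: 1 … (+3 more pairs).
All other pairs contribute 0.
Summing the contributions gives betweenness(Mei) = 16.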